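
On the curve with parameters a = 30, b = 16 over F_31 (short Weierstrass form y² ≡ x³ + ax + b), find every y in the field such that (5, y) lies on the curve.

x³ + 30x + 16 = 291 ≡ 12 (mod 31).
12 is a non-residue mod 31; no y exists.

none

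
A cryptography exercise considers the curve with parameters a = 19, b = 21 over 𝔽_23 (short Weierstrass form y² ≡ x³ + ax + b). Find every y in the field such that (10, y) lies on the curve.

x³ + 19x + 21 = 1211 ≡ 15 (mod 23).
15 is a non-residue mod 23; no y exists.

none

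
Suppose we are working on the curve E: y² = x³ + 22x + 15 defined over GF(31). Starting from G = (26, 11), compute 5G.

Repeated addition: build up to 5G.
2G: tangent at (26, 11): λ = (3·26² + 22)/(2·11) ≡ 4/22. 22⁻¹ ≡ 24 (mod 31), so λ ≡ 4·24 ≡ 3.
  x = λ² - 26 - 26 = 9 - 52 ≡ 19; y = λ·(26 - 19) - 11 ≡ 10. → (19, 10)
3G: (19, 10) + (26, 11). λ = (11 - 10)/(26 - 19) ≡ 1/7 mod 31. 7⁻¹ ≡ 9 (mod 31), so λ ≡ 9.
  x = λ² - 19 - 26 = 81 - 45 ≡ 5; y = λ·(19 - 5) - 10 ≡ 23. → (5, 23)
4G: (5, 23) + (26, 11). λ = (11 - 23)/(26 - 5) ≡ 19/21 mod 31. 21⁻¹ ≡ 3 (mod 31) since 21·3 = 63 ≡ 1, so λ ≡ 26.
  x = λ² - 5 - 26 = 676 - 31 ≡ 25; y = λ·(5 - 25) - 23 ≡ 15. → (25, 15)
5G: (25, 15) + (26, 11). λ = (11 - 15)/(26 - 25) ≡ 27/1 mod 31. 1⁻¹ ≡ 1 (mod 31), so λ ≡ 27.
  x = λ² - 25 - 26 = 729 - 51 ≡ 27; y = λ·(25 - 27) - 15 ≡ 24. → (27, 24)

(27, 24)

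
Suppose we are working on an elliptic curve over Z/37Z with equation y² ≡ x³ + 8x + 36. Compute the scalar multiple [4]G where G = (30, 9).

(36, 8)

Repeated addition: build up to 4G.
2G: tangent at (30, 9): λ = (3·30² + 8)/(2·9) ≡ 7/18. 18⁻¹ ≡ 35 (mod 37), so λ ≡ 7·35 ≡ 23.
  x = λ² - 30 - 30 = 529 - 60 ≡ 25; y = λ·(30 - 25) - 9 ≡ 32. → (25, 32)
3G: (25, 32) + (30, 9). λ = (9 - 32)/(30 - 25) ≡ 14/5 mod 37. 5⁻¹ ≡ 15 (mod 37), so λ ≡ 25.
  x = λ² - 25 - 30 = 625 - 55 ≡ 15; y = λ·(25 - 15) - 32 ≡ 33. → (15, 33)
4G: (15, 33) + (30, 9). λ = (9 - 33)/(30 - 15) ≡ 13/15 mod 37. 15⁻¹ ≡ 5 (mod 37), so λ ≡ 28.
  x = λ² - 15 - 30 = 784 - 45 ≡ 36; y = λ·(15 - 36) - 33 ≡ 8. → (36, 8)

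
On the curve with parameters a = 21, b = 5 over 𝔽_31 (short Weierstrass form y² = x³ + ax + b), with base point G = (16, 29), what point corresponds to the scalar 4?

(28, 16)

Double-and-add on 4 = (100)₂. Start with G = (16, 29) for the leading 1-bit.
double: tangent at (16, 29): λ = (3·16² + 21)/(2·29) ≡ 14/27. 27⁻¹ ≡ 23 (mod 31), so λ ≡ 14·23 ≡ 12.
  x = λ² - 16 - 16 = 144 - 32 ≡ 19; y = λ·(16 - 19) - 29 ≡ 28. → (19, 28)
double: tangent at (19, 28): λ = (3·19² + 21)/(2·28) ≡ 19/25. 25⁻¹ ≡ 5 (mod 31), so λ ≡ 19·5 ≡ 2.
  x = λ² - 19 - 19 = 4 - 38 ≡ 28; y = λ·(19 - 28) - 28 ≡ 16. → (28, 16)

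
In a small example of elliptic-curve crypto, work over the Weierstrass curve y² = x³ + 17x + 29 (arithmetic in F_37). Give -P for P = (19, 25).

-(19, 25) = (19, -25 mod 37) = (19, 12).

(19, 12)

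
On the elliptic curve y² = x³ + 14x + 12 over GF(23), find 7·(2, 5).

(1, 21)

Write G = (2, 5).
Double-and-add on 7 = (111)₂. Start with G = (2, 5) for the leading 1-bit.
double: tangent at (2, 5): λ = (3·2² + 14)/(2·5) ≡ 3/10. 10⁻¹ ≡ 7 (mod 23), so λ ≡ 3·7 ≡ 21.
  x = λ² - 2 - 2 = 441 - 4 ≡ 0; y = λ·(2 - 0) - 5 ≡ 14. → (0, 14)
add G: (0, 14) + (2, 5). λ = (5 - 14)/(2 - 0) ≡ 14/2 mod 23. 2⁻¹ ≡ 12 (mod 23), so λ ≡ 7.
  x = λ² - 0 - 2 = 49 - 2 ≡ 1; y = λ·(0 - 1) - 14 ≡ 2. → (1, 2)
double: tangent at (1, 2): λ = (3·1² + 14)/(2·2) ≡ 17/4. 4⁻¹ ≡ 6 (mod 23) since 4·6 = 24 ≡ 1, so λ ≡ 17·6 ≡ 10.
  x = λ² - 1 - 1 = 100 - 2 ≡ 6; y = λ·(1 - 6) - 2 ≡ 17. → (6, 17)
add G: (6, 17) + (2, 5). λ = (5 - 17)/(2 - 6) ≡ 11/19 mod 23. 19⁻¹ ≡ 17 (mod 23) since 19·17 = 323 ≡ 1, so λ ≡ 3.
  x = λ² - 6 - 2 = 9 - 8 ≡ 1; y = λ·(6 - 1) - 17 ≡ 21. → (1, 21)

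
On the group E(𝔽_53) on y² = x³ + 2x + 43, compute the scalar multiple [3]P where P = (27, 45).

(33, 35)

Repeated addition: build up to 3P.
2P: tangent at (27, 45): λ = (3·27² + 2)/(2·45) ≡ 16/37. 37⁻¹ ≡ 43 (mod 53) since 37·43 = 1591 ≡ 1, so λ ≡ 16·43 ≡ 52.
  x = λ² - 27 - 27 = 2704 - 54 ≡ 0; y = λ·(27 - 0) - 45 ≡ 34. → (0, 34)
3P: (0, 34) + (27, 45). λ = (45 - 34)/(27 - 0) ≡ 11/27 mod 53. 27⁻¹ ≡ 2 (mod 53), so λ ≡ 22.
  x = λ² - 0 - 27 = 484 - 27 ≡ 33; y = λ·(0 - 33) - 34 ≡ 35. → (33, 35)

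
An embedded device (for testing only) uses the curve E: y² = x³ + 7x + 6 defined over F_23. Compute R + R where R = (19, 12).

(20, 2)

tangent at (19, 12): λ = (3·19² + 7)/(2·12) ≡ 9/1. 1⁻¹ ≡ 1 (mod 23) since 1·1 = 1 ≡ 1, so λ ≡ 9·1 ≡ 9.
  x = λ² - 19 - 19 = 81 - 38 ≡ 20; y = λ·(19 - 20) - 12 ≡ 2. → (20, 2)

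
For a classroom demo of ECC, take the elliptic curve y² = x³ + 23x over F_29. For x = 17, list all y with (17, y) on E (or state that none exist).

x³ + 23x + 0 = 5304 ≡ 26 (mod 29).
26 is a non-residue mod 29; no y exists.

none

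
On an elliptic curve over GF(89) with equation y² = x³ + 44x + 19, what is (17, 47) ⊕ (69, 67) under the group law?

(20, 34)

(17, 47) + (69, 67). λ = (67 - 47)/(69 - 17) ≡ 20/52 mod 89. 52⁻¹ ≡ 12 (mod 89), so λ ≡ 62.
  x = λ² - 17 - 69 = 3844 - 86 ≡ 20; y = λ·(17 - 20) - 47 ≡ 34. → (20, 34)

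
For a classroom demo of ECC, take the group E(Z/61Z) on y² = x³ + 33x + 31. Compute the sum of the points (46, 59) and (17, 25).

(17, 36)

(46, 59) + (17, 25). λ = (25 - 59)/(17 - 46) ≡ 27/32 mod 61. 32⁻¹ ≡ 21 (mod 61), so λ ≡ 18.
  x = λ² - 46 - 17 = 324 - 63 ≡ 17; y = λ·(46 - 17) - 59 ≡ 36. → (17, 36)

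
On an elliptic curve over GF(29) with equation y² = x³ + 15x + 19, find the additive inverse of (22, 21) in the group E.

-(22, 21) = (22, -21 mod 29) = (22, 8).

(22, 8)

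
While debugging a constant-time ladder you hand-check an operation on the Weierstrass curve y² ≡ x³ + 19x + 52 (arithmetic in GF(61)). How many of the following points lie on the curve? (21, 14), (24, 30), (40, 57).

(21, 14): 14² ≡ 13, rhs ≡ 13 → on.
(24, 30): 30² ≡ 46, rhs ≡ 58 → off.
(40, 57): 57² ≡ 16, rhs ≡ 30 → off.

1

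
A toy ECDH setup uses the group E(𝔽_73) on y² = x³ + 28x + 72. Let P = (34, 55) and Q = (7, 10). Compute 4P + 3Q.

First 4P:
Double-and-add on 4 = (100)₂. Start with P = (34, 55) for the leading 1-bit.
double: tangent at (34, 55): λ = (3·34² + 28)/(2·55) ≡ 65/37. 37⁻¹ ≡ 2 (mod 73), so λ ≡ 65·2 ≡ 57.
  x = λ² - 34 - 34 = 3249 - 68 ≡ 42; y = λ·(34 - 42) - 55 ≡ 0. → (42, 0)
double: (42, 0) + (42, 0): same x and y₁ ≡ -y₂, so the sum is the point at infinity.
4P = the point at infinity.
Next 3Q:
Repeated addition: build up to 3Q.
2Q: tangent at (7, 10): λ = (3·7² + 28)/(2·10) ≡ 29/20. 20⁻¹ ≡ 11 (mod 73) since 20·11 = 220 ≡ 1, so λ ≡ 29·11 ≡ 27.
  x = λ² - 7 - 7 = 729 - 14 ≡ 58; y = λ·(7 - 58) - 10 ≡ 0. → (58, 0)
3Q: (58, 0) + (7, 10). λ = (10 - 0)/(7 - 58) ≡ 10/22 mod 73. 22⁻¹ ≡ 10 (mod 73), so λ ≡ 27.
  x = λ² - 58 - 7 = 729 - 65 ≡ 7; y = λ·(58 - 7) - 0 ≡ 63. → (7, 63)
3Q = (7, 63).
Finally 4P + 3Q:
the point at infinity + (7, 63) = (7, 63) (identity).

(7, 63)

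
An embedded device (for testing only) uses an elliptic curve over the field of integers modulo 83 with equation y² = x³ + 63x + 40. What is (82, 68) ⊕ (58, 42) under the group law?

(7, 34)

(82, 68) + (58, 42). λ = (42 - 68)/(58 - 82) ≡ 57/59 mod 83. 59⁻¹ ≡ 38 (mod 83), so λ ≡ 8.
  x = λ² - 82 - 58 = 64 - 140 ≡ 7; y = λ·(82 - 7) - 68 ≡ 34. → (7, 34)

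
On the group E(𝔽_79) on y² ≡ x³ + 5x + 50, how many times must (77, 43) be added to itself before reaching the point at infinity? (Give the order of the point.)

11

2P: tangent at (77, 43): λ = (3·77² + 5)/(2·43) ≡ 17/7. 7⁻¹ ≡ 34 (mod 79), so λ ≡ 17·34 ≡ 25.
  x = λ² - 77 - 77 = 625 - 154 ≡ 76; y = λ·(77 - 76) - 43 ≡ 61. → (76, 61)
3P: (76, 61) + (77, 43). λ = (43 - 61)/(77 - 76) ≡ 61/1 mod 79. 1⁻¹ ≡ 1 (mod 79), so λ ≡ 61.
  x = λ² - 76 - 77 = 3721 - 153 ≡ 13; y = λ·(76 - 13) - 61 ≡ 69. → (13, 69)
4P: (13, 69) + (77, 43). λ = (43 - 69)/(77 - 13) ≡ 53/64 mod 79. 64⁻¹ ≡ 21 (mod 79) since 64·21 = 1344 ≡ 1, so λ ≡ 7.
  x = λ² - 13 - 77 = 49 - 90 ≡ 38; y = λ·(13 - 38) - 69 ≡ 72. → (38, 72)
5P: (38, 72) + (77, 43). λ = (43 - 72)/(77 - 38) ≡ 50/39 mod 79. 39⁻¹ ≡ 77 (mod 79) since 39·77 = 3003 ≡ 1, so λ ≡ 58.
  x = λ² - 38 - 77 = 3364 - 115 ≡ 10; y = λ·(38 - 10) - 72 ≡ 51. → (10, 51)
6P: (10, 51) + (77, 43). λ = (43 - 51)/(77 - 10) ≡ 71/67 mod 79. 67⁻¹ ≡ 46 (mod 79), so λ ≡ 27.
  x = λ² - 10 - 77 = 729 - 87 ≡ 10; y = λ·(10 - 10) - 51 ≡ 28. → (10, 28)
7P: (10, 28) + (77, 43). λ = (43 - 28)/(77 - 10) ≡ 15/67 mod 79. 67⁻¹ ≡ 46 (mod 79), so λ ≡ 58.
  x = λ² - 10 - 77 = 3364 - 87 ≡ 38; y = λ·(10 - 38) - 28 ≡ 7. → (38, 7)
8P: (38, 7) + (77, 43). λ = (43 - 7)/(77 - 38) ≡ 36/39 mod 79. 39⁻¹ ≡ 77 (mod 79), so λ ≡ 7.
  x = λ² - 38 - 77 = 49 - 115 ≡ 13; y = λ·(38 - 13) - 7 ≡ 10. → (13, 10)
9P: (13, 10) + (77, 43). λ = (43 - 10)/(77 - 13) ≡ 33/64 mod 79. 64⁻¹ ≡ 21 (mod 79), so λ ≡ 61.
  x = λ² - 13 - 77 = 3721 - 90 ≡ 76; y = λ·(13 - 76) - 10 ≡ 18. → (76, 18)
10P: (76, 18) + (77, 43). λ = (43 - 18)/(77 - 76) ≡ 25/1 mod 79. 1⁻¹ ≡ 1 (mod 79), so λ ≡ 25.
  x = λ² - 76 - 77 = 625 - 153 ≡ 77; y = λ·(76 - 77) - 18 ≡ 36. → (77, 36)
11P: (77, 36) + (77, 43): same x and y₁ ≡ -y₂, so the sum is the point at infinity.
11P = the point at infinity, so the order is 11.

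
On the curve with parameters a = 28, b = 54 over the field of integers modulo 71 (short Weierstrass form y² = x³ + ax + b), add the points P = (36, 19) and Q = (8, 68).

(70, 5)

(36, 19) + (8, 68). λ = (68 - 19)/(8 - 36) ≡ 49/43 mod 71. 43⁻¹ ≡ 38 (mod 71), so λ ≡ 16.
  x = λ² - 36 - 8 = 256 - 44 ≡ 70; y = λ·(36 - 70) - 19 ≡ 5. → (70, 5)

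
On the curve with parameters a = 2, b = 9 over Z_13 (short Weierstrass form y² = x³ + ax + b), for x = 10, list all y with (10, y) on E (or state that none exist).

x³ + 2x + 9 = 1029 ≡ 2 (mod 13).
2 is a non-residue mod 13; no y exists.

none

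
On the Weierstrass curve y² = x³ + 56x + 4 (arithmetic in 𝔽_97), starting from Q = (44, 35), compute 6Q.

Repeated addition: build up to 6Q.
2Q: tangent at (44, 35): λ = (3·44² + 56)/(2·35) ≡ 44/70. 70⁻¹ ≡ 79 (mod 97), so λ ≡ 44·79 ≡ 81.
  x = λ² - 44 - 44 = 6561 - 88 ≡ 71; y = λ·(44 - 71) - 35 ≡ 9. → (71, 9)
3Q: (71, 9) + (44, 35). λ = (35 - 9)/(44 - 71) ≡ 26/70 mod 97. 70⁻¹ ≡ 79 (mod 97), so λ ≡ 17.
  x = λ² - 71 - 44 = 289 - 115 ≡ 77; y = λ·(71 - 77) - 9 ≡ 83. → (77, 83)
4Q: (77, 83) + (44, 35). λ = (35 - 83)/(44 - 77) ≡ 49/64 mod 97. 64⁻¹ ≡ 47 (mod 97), so λ ≡ 72.
  x = λ² - 77 - 44 = 5184 - 121 ≡ 19; y = λ·(77 - 19) - 83 ≡ 19. → (19, 19)
5Q: (19, 19) + (44, 35). λ = (35 - 19)/(44 - 19) ≡ 16/25 mod 97. 25⁻¹ ≡ 66 (mod 97), so λ ≡ 86.
  x = λ² - 19 - 44 = 7396 - 63 ≡ 58; y = λ·(19 - 58) - 19 ≡ 22. → (58, 22)
6Q: (58, 22) + (44, 35). λ = (35 - 22)/(44 - 58) ≡ 13/83 mod 97. 83⁻¹ ≡ 90 (mod 97) since 83·90 = 7470 ≡ 1, so λ ≡ 6.
  x = λ² - 58 - 44 = 36 - 102 ≡ 31; y = λ·(58 - 31) - 22 ≡ 43. → (31, 43)

(31, 43)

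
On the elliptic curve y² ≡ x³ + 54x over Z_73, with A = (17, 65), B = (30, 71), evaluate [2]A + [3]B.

First 2A:
Repeated addition: build up to 2A.
2A: tangent at (17, 65): λ = (3·17² + 54)/(2·65) ≡ 45/57. 57⁻¹ ≡ 41 (mod 73) since 57·41 = 2337 ≡ 1, so λ ≡ 45·41 ≡ 20.
  x = λ² - 17 - 17 = 400 - 34 ≡ 1; y = λ·(17 - 1) - 65 ≡ 36. → (1, 36)
2A = (1, 36).
Next 3B:
Repeated addition: build up to 3B.
2B: tangent at (30, 71): λ = (3·30² + 54)/(2·71) ≡ 53/69. 69⁻¹ ≡ 18 (mod 73), so λ ≡ 53·18 ≡ 5.
  x = λ² - 30 - 30 = 25 - 60 ≡ 38; y = λ·(30 - 38) - 71 ≡ 35. → (38, 35)
3B: (38, 35) + (30, 71). λ = (71 - 35)/(30 - 38) ≡ 36/65 mod 73. 65⁻¹ ≡ 9 (mod 73) since 65·9 = 585 ≡ 1, so λ ≡ 32.
  x = λ² - 38 - 30 = 1024 - 68 ≡ 7; y = λ·(38 - 7) - 35 ≡ 8. → (7, 8)
3B = (7, 8).
Finally 2A + 3B:
(1, 36) + (7, 8). λ = (8 - 36)/(7 - 1) ≡ 45/6 mod 73. 6⁻¹ ≡ 61 (mod 73), so λ ≡ 44.
  x = λ² - 1 - 7 = 1936 - 8 ≡ 30; y = λ·(1 - 30) - 36 ≡ 2. → (30, 2)

(30, 2)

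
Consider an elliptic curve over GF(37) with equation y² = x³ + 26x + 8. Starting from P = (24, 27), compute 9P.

(21, 26)

Repeated addition: build up to 9P.
2P: tangent at (24, 27): λ = (3·24² + 26)/(2·27) ≡ 15/17. 17⁻¹ ≡ 24 (mod 37) since 17·24 = 408 ≡ 1, so λ ≡ 15·24 ≡ 27.
  x = λ² - 24 - 24 = 729 - 48 ≡ 15; y = λ·(24 - 15) - 27 ≡ 31. → (15, 31)
3P: (15, 31) + (24, 27). λ = (27 - 31)/(24 - 15) ≡ 33/9 mod 37. 9⁻¹ ≡ 33 (mod 37), so λ ≡ 16.
  x = λ² - 15 - 24 = 256 - 39 ≡ 32; y = λ·(15 - 32) - 31 ≡ 30. → (32, 30)
4P: (32, 30) + (24, 27). λ = (27 - 30)/(24 - 32) ≡ 34/29 mod 37. 29⁻¹ ≡ 23 (mod 37), so λ ≡ 5.
  x = λ² - 32 - 24 = 25 - 56 ≡ 6; y = λ·(32 - 6) - 30 ≡ 26. → (6, 26)
5P: (6, 26) + (24, 27). λ = (27 - 26)/(24 - 6) ≡ 1/18 mod 37. 18⁻¹ ≡ 35 (mod 37) since 18·35 = 630 ≡ 1, so λ ≡ 35.
  x = λ² - 6 - 24 = 1225 - 30 ≡ 11; y = λ·(6 - 11) - 26 ≡ 21. → (11, 21)
6P: (11, 21) + (24, 27). λ = (27 - 21)/(24 - 11) ≡ 6/13 mod 37. 13⁻¹ ≡ 20 (mod 37) since 13·20 = 260 ≡ 1, so λ ≡ 9.
  x = λ² - 11 - 24 = 81 - 35 ≡ 9; y = λ·(11 - 9) - 21 ≡ 34. → (9, 34)
7P: (9, 34) + (24, 27). λ = (27 - 34)/(24 - 9) ≡ 30/15 mod 37. 15⁻¹ ≡ 5 (mod 37) since 15·5 = 75 ≡ 1, so λ ≡ 2.
  x = λ² - 9 - 24 = 4 - 33 ≡ 8; y = λ·(9 - 8) - 34 ≡ 5. → (8, 5)
8P: (8, 5) + (24, 27). λ = (27 - 5)/(24 - 8) ≡ 22/16 mod 37. 16⁻¹ ≡ 7 (mod 37) since 16·7 = 112 ≡ 1, so λ ≡ 6.
  x = λ² - 8 - 24 = 36 - 32 ≡ 4; y = λ·(8 - 4) - 5 ≡ 19. → (4, 19)
9P: (4, 19) + (24, 27). λ = (27 - 19)/(24 - 4) ≡ 8/20 mod 37. 20⁻¹ ≡ 13 (mod 37), so λ ≡ 30.
  x = λ² - 4 - 24 = 900 - 28 ≡ 21; y = λ·(4 - 21) - 19 ≡ 26. → (21, 26)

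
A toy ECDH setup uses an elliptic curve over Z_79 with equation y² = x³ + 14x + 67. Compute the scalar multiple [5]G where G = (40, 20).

(42, 76)

Repeated addition: build up to 5G.
2G: tangent at (40, 20): λ = (3·40² + 14)/(2·20) ≡ 74/40. 40⁻¹ ≡ 2 (mod 79) since 40·2 = 80 ≡ 1, so λ ≡ 74·2 ≡ 69.
  x = λ² - 40 - 40 = 4761 - 80 ≡ 20; y = λ·(40 - 20) - 20 ≡ 17. → (20, 17)
3G: (20, 17) + (40, 20). λ = (20 - 17)/(40 - 20) ≡ 3/20 mod 79. 20⁻¹ ≡ 4 (mod 79), so λ ≡ 12.
  x = λ² - 20 - 40 = 144 - 60 ≡ 5; y = λ·(20 - 5) - 17 ≡ 5. → (5, 5)
4G: (5, 5) + (40, 20). λ = (20 - 5)/(40 - 5) ≡ 15/35 mod 79. 35⁻¹ ≡ 70 (mod 79) since 35·70 = 2450 ≡ 1, so λ ≡ 23.
  x = λ² - 5 - 40 = 529 - 45 ≡ 10; y = λ·(5 - 10) - 5 ≡ 38. → (10, 38)
5G: (10, 38) + (40, 20). λ = (20 - 38)/(40 - 10) ≡ 61/30 mod 79. 30⁻¹ ≡ 29 (mod 79) since 30·29 = 870 ≡ 1, so λ ≡ 31.
  x = λ² - 10 - 40 = 961 - 50 ≡ 42; y = λ·(10 - 42) - 38 ≡ 76. → (42, 76)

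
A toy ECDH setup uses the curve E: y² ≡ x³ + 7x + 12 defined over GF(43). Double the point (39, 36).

tangent at (39, 36): λ = (3·39² + 7)/(2·36) ≡ 12/29. 29⁻¹ ≡ 3 (mod 43), so λ ≡ 12·3 ≡ 36.
  x = λ² - 39 - 39 = 1296 - 78 ≡ 14; y = λ·(39 - 14) - 36 ≡ 4. → (14, 4)

(14, 4)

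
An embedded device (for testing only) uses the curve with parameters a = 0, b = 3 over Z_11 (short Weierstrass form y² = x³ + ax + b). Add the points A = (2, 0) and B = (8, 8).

(2, 0) + (8, 8). λ = (8 - 0)/(8 - 2) ≡ 8/6 mod 11. 6⁻¹ ≡ 2 (mod 11), so λ ≡ 5.
  x = λ² - 2 - 8 = 25 - 10 ≡ 4; y = λ·(2 - 4) - 0 ≡ 1. → (4, 1)

(4, 1)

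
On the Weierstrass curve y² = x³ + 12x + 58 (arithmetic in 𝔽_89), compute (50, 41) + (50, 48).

The two points share x = 50 and their y-coordinates satisfy 41 + 48 ≡ 0 (mod 89), so they are inverses. Their sum is O.

O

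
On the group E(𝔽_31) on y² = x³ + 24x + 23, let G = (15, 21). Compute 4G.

Repeated addition: build up to 4G.
2G: tangent at (15, 21): λ = (3·15² + 24)/(2·21) ≡ 17/11. 11⁻¹ ≡ 17 (mod 31) since 11·17 = 187 ≡ 1, so λ ≡ 17·17 ≡ 10.
  x = λ² - 15 - 15 = 100 - 30 ≡ 8; y = λ·(15 - 8) - 21 ≡ 18. → (8, 18)
3G: (8, 18) + (15, 21). λ = (21 - 18)/(15 - 8) ≡ 3/7 mod 31. 7⁻¹ ≡ 9 (mod 31), so λ ≡ 27.
  x = λ² - 8 - 15 = 729 - 23 ≡ 24; y = λ·(8 - 24) - 18 ≡ 15. → (24, 15)
4G: (24, 15) + (15, 21). λ = (21 - 15)/(15 - 24) ≡ 6/22 mod 31. 22⁻¹ ≡ 24 (mod 31) since 22·24 = 528 ≡ 1, so λ ≡ 20.
  x = λ² - 24 - 15 = 400 - 39 ≡ 20; y = λ·(24 - 20) - 15 ≡ 3. → (20, 3)

(20, 3)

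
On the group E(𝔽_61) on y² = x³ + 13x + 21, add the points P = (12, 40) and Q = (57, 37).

(8, 37)

(12, 40) + (57, 37). λ = (37 - 40)/(57 - 12) ≡ 58/45 mod 61. 45⁻¹ ≡ 19 (mod 61), so λ ≡ 4.
  x = λ² - 12 - 57 = 16 - 69 ≡ 8; y = λ·(12 - 8) - 40 ≡ 37. → (8, 37)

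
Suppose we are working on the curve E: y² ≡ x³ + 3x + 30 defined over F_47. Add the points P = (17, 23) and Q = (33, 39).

(45, 43)

(17, 23) + (33, 39). λ = (39 - 23)/(33 - 17) ≡ 16/16 mod 47. 16⁻¹ ≡ 3 (mod 47), so λ ≡ 1.
  x = λ² - 17 - 33 = 1 - 50 ≡ 45; y = λ·(17 - 45) - 23 ≡ 43. → (45, 43)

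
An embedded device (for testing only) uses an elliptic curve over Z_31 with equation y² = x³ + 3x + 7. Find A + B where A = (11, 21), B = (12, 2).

(28, 23)

(11, 21) + (12, 2). λ = (2 - 21)/(12 - 11) ≡ 12/1 mod 31. 1⁻¹ ≡ 1 (mod 31) since 1·1 = 1 ≡ 1, so λ ≡ 12.
  x = λ² - 11 - 12 = 144 - 23 ≡ 28; y = λ·(11 - 28) - 21 ≡ 23. → (28, 23)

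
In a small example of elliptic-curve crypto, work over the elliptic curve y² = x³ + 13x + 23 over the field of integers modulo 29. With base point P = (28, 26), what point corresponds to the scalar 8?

Double-and-add on 8 = (1000)₂. Start with P = (28, 26) for the leading 1-bit.
double: tangent at (28, 26): λ = (3·28² + 13)/(2·26) ≡ 16/23. 23⁻¹ ≡ 24 (mod 29) since 23·24 = 552 ≡ 1, so λ ≡ 16·24 ≡ 7.
  x = λ² - 28 - 28 = 49 - 56 ≡ 22; y = λ·(28 - 22) - 26 ≡ 16. → (22, 16)
double: tangent at (22, 16): λ = (3·22² + 13)/(2·16) ≡ 15/3. 3⁻¹ ≡ 10 (mod 29) since 3·10 = 30 ≡ 1, so λ ≡ 15·10 ≡ 5.
  x = λ² - 22 - 22 = 25 - 44 ≡ 10; y = λ·(22 - 10) - 16 ≡ 15. → (10, 15)
double: tangent at (10, 15): λ = (3·10² + 13)/(2·15) ≡ 23/1. 1⁻¹ ≡ 1 (mod 29), so λ ≡ 23·1 ≡ 23.
  x = λ² - 10 - 10 = 529 - 20 ≡ 16; y = λ·(10 - 16) - 15 ≡ 21. → (16, 21)

(16, 21)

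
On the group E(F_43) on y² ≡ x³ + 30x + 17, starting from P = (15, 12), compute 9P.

Repeated addition: build up to 9P.
2P: tangent at (15, 12): λ = (3·15² + 30)/(2·12) ≡ 17/24. 24⁻¹ ≡ 9 (mod 43), so λ ≡ 17·9 ≡ 24.
  x = λ² - 15 - 15 = 576 - 30 ≡ 30; y = λ·(15 - 30) - 12 ≡ 15. → (30, 15)
3P: (30, 15) + (15, 12). λ = (12 - 15)/(15 - 30) ≡ 40/28 mod 43. 28⁻¹ ≡ 20 (mod 43), so λ ≡ 26.
  x = λ² - 30 - 15 = 676 - 45 ≡ 29; y = λ·(30 - 29) - 15 ≡ 11. → (29, 11)
4P: (29, 11) + (15, 12). λ = (12 - 11)/(15 - 29) ≡ 1/29 mod 43. 29⁻¹ ≡ 3 (mod 43), so λ ≡ 3.
  x = λ² - 29 - 15 = 9 - 44 ≡ 8; y = λ·(29 - 8) - 11 ≡ 9. → (8, 9)
5P: (8, 9) + (15, 12). λ = (12 - 9)/(15 - 8) ≡ 3/7 mod 43. 7⁻¹ ≡ 37 (mod 43), so λ ≡ 25.
  x = λ² - 8 - 15 = 625 - 23 ≡ 0; y = λ·(8 - 0) - 9 ≡ 19. → (0, 19)
6P: (0, 19) + (15, 12). λ = (12 - 19)/(15 - 0) ≡ 36/15 mod 43. 15⁻¹ ≡ 23 (mod 43), so λ ≡ 11.
  x = λ² - 0 - 15 = 121 - 15 ≡ 20; y = λ·(0 - 20) - 19 ≡ 19. → (20, 19)
7P: (20, 19) + (15, 12). λ = (12 - 19)/(15 - 20) ≡ 36/38 mod 43. 38⁻¹ ≡ 17 (mod 43) since 38·17 = 646 ≡ 1, so λ ≡ 10.
  x = λ² - 20 - 15 = 100 - 35 ≡ 22; y = λ·(20 - 22) - 19 ≡ 4. → (22, 4)
8P: (22, 4) + (15, 12). λ = (12 - 4)/(15 - 22) ≡ 8/36 mod 43. 36⁻¹ ≡ 6 (mod 43) since 36·6 = 216 ≡ 1, so λ ≡ 5.
  x = λ² - 22 - 15 = 25 - 37 ≡ 31; y = λ·(22 - 31) - 4 ≡ 37. → (31, 37)
9P: (31, 37) + (15, 12). λ = (12 - 37)/(15 - 31) ≡ 18/27 mod 43. 27⁻¹ ≡ 8 (mod 43), so λ ≡ 15.
  x = λ² - 31 - 15 = 225 - 46 ≡ 7; y = λ·(31 - 7) - 37 ≡ 22. → (7, 22)

(7, 22)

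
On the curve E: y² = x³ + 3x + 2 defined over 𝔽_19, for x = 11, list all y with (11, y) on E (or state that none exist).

6, 13

x³ + 3x + 2 = 1366 ≡ 17 (mod 19).
Square roots of 17 mod 19: 6 and 13 (since 6² = 36 ≡ 17).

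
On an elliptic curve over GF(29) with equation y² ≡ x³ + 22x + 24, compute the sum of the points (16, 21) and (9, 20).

(20, 24)

(16, 21) + (9, 20). λ = (20 - 21)/(9 - 16) ≡ 28/22 mod 29. 22⁻¹ ≡ 4 (mod 29) since 22·4 = 88 ≡ 1, so λ ≡ 25.
  x = λ² - 16 - 9 = 625 - 25 ≡ 20; y = λ·(16 - 20) - 21 ≡ 24. → (20, 24)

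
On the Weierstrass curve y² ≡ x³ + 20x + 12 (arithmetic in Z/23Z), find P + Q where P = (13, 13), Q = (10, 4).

(13, 13) + (10, 4). λ = (4 - 13)/(10 - 13) ≡ 14/20 mod 23. 20⁻¹ ≡ 15 (mod 23) since 20·15 = 300 ≡ 1, so λ ≡ 3.
  x = λ² - 13 - 10 = 9 - 23 ≡ 9; y = λ·(13 - 9) - 13 ≡ 22. → (9, 22)

(9, 22)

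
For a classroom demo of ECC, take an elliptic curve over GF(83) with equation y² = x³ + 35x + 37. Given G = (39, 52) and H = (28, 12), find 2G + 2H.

(22, 82)

First 2G:
Repeated addition: build up to 2G.
2G: tangent at (39, 52): λ = (3·39² + 35)/(2·52) ≡ 33/21. 21⁻¹ ≡ 4 (mod 83) since 21·4 = 84 ≡ 1, so λ ≡ 33·4 ≡ 49.
  x = λ² - 39 - 39 = 2401 - 78 ≡ 82; y = λ·(39 - 82) - 52 ≡ 82. → (82, 82)
2G = (82, 82).
Next 2H:
Repeated addition: build up to 2H.
2H: tangent at (28, 12): λ = (3·28² + 35)/(2·12) ≡ 63/24. 24⁻¹ ≡ 45 (mod 83), so λ ≡ 63·45 ≡ 13.
  x = λ² - 28 - 28 = 169 - 56 ≡ 30; y = λ·(28 - 30) - 12 ≡ 45. → (30, 45)
2H = (30, 45).
Finally 2G + 2H:
(82, 82) + (30, 45). λ = (45 - 82)/(30 - 82) ≡ 46/31 mod 83. 31⁻¹ ≡ 75 (mod 83) since 31·75 = 2325 ≡ 1, so λ ≡ 47.
  x = λ² - 82 - 30 = 2209 - 112 ≡ 22; y = λ·(82 - 22) - 82 ≡ 82. → (22, 82)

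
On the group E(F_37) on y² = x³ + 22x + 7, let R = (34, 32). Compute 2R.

tangent at (34, 32): λ = (3·34² + 22)/(2·32) ≡ 12/27. 27⁻¹ ≡ 11 (mod 37), so λ ≡ 12·11 ≡ 21.
  x = λ² - 34 - 34 = 441 - 68 ≡ 3; y = λ·(34 - 3) - 32 ≡ 27. → (3, 27)

(3, 27)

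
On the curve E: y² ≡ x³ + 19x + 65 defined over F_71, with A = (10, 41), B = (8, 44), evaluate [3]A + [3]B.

First 3A:
Repeated addition: build up to 3A.
2A: tangent at (10, 41): λ = (3·10² + 19)/(2·41) ≡ 35/11. 11⁻¹ ≡ 13 (mod 71) since 11·13 = 143 ≡ 1, so λ ≡ 35·13 ≡ 29.
  x = λ² - 10 - 10 = 841 - 20 ≡ 40; y = λ·(10 - 40) - 41 ≡ 12. → (40, 12)
3A: (40, 12) + (10, 41). λ = (41 - 12)/(10 - 40) ≡ 29/41 mod 71. 41⁻¹ ≡ 26 (mod 71) since 41·26 = 1066 ≡ 1, so λ ≡ 44.
  x = λ² - 40 - 10 = 1936 - 50 ≡ 40; y = λ·(40 - 40) - 12 ≡ 59. → (40, 59)
3A = (40, 59).
Next 3B:
Repeated addition: build up to 3B.
2B: tangent at (8, 44): λ = (3·8² + 19)/(2·44) ≡ 69/17. 17⁻¹ ≡ 46 (mod 71), so λ ≡ 69·46 ≡ 50.
  x = λ² - 8 - 8 = 2500 - 16 ≡ 70; y = λ·(8 - 70) - 44 ≡ 51. → (70, 51)
3B: (70, 51) + (8, 44). λ = (44 - 51)/(8 - 70) ≡ 64/9 mod 71. 9⁻¹ ≡ 8 (mod 71), so λ ≡ 15.
  x = λ² - 70 - 8 = 225 - 78 ≡ 5; y = λ·(70 - 5) - 51 ≡ 1. → (5, 1)
3B = (5, 1).
Finally 3A + 3B:
(40, 59) + (5, 1). λ = (1 - 59)/(5 - 40) ≡ 13/36 mod 71. 36⁻¹ ≡ 2 (mod 71) since 36·2 = 72 ≡ 1, so λ ≡ 26.
  x = λ² - 40 - 5 = 676 - 45 ≡ 63; y = λ·(40 - 63) - 59 ≡ 53. → (63, 53)

(63, 53)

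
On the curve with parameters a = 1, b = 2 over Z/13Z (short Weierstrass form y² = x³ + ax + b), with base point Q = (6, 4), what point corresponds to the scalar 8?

Double-and-add on 8 = (1000)₂. Start with Q = (6, 4) for the leading 1-bit.
double: tangent at (6, 4): λ = (3·6² + 1)/(2·4) ≡ 5/8. 8⁻¹ ≡ 5 (mod 13), so λ ≡ 5·5 ≡ 12.
  x = λ² - 6 - 6 = 144 - 12 ≡ 2; y = λ·(6 - 2) - 4 ≡ 5. → (2, 5)
double: tangent at (2, 5): λ = (3·2² + 1)/(2·5) ≡ 0/10. 10⁻¹ ≡ 4 (mod 13), so λ ≡ 0·4 ≡ 0.
  x = λ² - 2 - 2 = 0 - 4 ≡ 9; y = λ·(2 - 9) - 5 ≡ 8. → (9, 8)
double: tangent at (9, 8): λ = (3·9² + 1)/(2·8) ≡ 10/3. 3⁻¹ ≡ 9 (mod 13), so λ ≡ 10·9 ≡ 12.
  x = λ² - 9 - 9 = 144 - 18 ≡ 9; y = λ·(9 - 9) - 8 ≡ 5. → (9, 5)

(9, 5)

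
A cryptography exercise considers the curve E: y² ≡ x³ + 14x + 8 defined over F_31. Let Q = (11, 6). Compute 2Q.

(18, 4)

tangent at (11, 6): λ = (3·11² + 14)/(2·6) ≡ 5/12. 12⁻¹ ≡ 13 (mod 31) since 12·13 = 156 ≡ 1, so λ ≡ 5·13 ≡ 3.
  x = λ² - 11 - 11 = 9 - 22 ≡ 18; y = λ·(11 - 18) - 6 ≡ 4. → (18, 4)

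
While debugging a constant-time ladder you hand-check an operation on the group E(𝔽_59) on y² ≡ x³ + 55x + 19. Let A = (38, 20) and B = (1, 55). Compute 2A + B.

(10, 34)

First 2A:
Repeated addition: build up to 2A.
2A: tangent at (38, 20): λ = (3·38² + 55)/(2·20) ≡ 21/40. 40⁻¹ ≡ 31 (mod 59), so λ ≡ 21·31 ≡ 2.
  x = λ² - 38 - 38 = 4 - 76 ≡ 46; y = λ·(38 - 46) - 20 ≡ 23. → (46, 23)
2A = (46, 23).
Finally 2A + B:
(46, 23) + (1, 55). λ = (55 - 23)/(1 - 46) ≡ 32/14 mod 59. 14⁻¹ ≡ 38 (mod 59), so λ ≡ 36.
  x = λ² - 46 - 1 = 1296 - 47 ≡ 10; y = λ·(46 - 10) - 23 ≡ 34. → (10, 34)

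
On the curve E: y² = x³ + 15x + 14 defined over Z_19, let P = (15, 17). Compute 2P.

(15, 2)

tangent at (15, 17): λ = (3·15² + 15)/(2·17) ≡ 6/15. 15⁻¹ ≡ 14 (mod 19), so λ ≡ 6·14 ≡ 8.
  x = λ² - 15 - 15 = 64 - 30 ≡ 15; y = λ·(15 - 15) - 17 ≡ 2. → (15, 2)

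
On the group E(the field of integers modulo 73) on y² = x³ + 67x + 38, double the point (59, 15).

tangent at (59, 15): λ = (3·59² + 67)/(2·15) ≡ 71/30. 30⁻¹ ≡ 56 (mod 73), so λ ≡ 71·56 ≡ 34.
  x = λ² - 59 - 59 = 1156 - 118 ≡ 16; y = λ·(59 - 16) - 15 ≡ 60. → (16, 60)

(16, 60)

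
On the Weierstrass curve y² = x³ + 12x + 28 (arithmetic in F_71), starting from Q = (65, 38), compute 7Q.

(29, 46)

Double-and-add on 7 = (111)₂. Start with Q = (65, 38) for the leading 1-bit.
double: tangent at (65, 38): λ = (3·65² + 12)/(2·38) ≡ 49/5. 5⁻¹ ≡ 57 (mod 71), so λ ≡ 49·57 ≡ 24.
  x = λ² - 65 - 65 = 576 - 130 ≡ 20; y = λ·(65 - 20) - 38 ≡ 48. → (20, 48)
add Q: (20, 48) + (65, 38). λ = (38 - 48)/(65 - 20) ≡ 61/45 mod 71. 45⁻¹ ≡ 30 (mod 71), so λ ≡ 55.
  x = λ² - 20 - 65 = 3025 - 85 ≡ 29; y = λ·(20 - 29) - 48 ≡ 25. → (29, 25)
double: tangent at (29, 25): λ = (3·29² + 12)/(2·25) ≡ 50/50. 50⁻¹ ≡ 27 (mod 71) since 50·27 = 1350 ≡ 1, so λ ≡ 50·27 ≡ 1.
  x = λ² - 29 - 29 = 1 - 58 ≡ 14; y = λ·(29 - 14) - 25 ≡ 61. → (14, 61)
add Q: (14, 61) + (65, 38). λ = (38 - 61)/(65 - 14) ≡ 48/51 mod 71. 51⁻¹ ≡ 39 (mod 71), so λ ≡ 26.
  x = λ² - 14 - 65 = 676 - 79 ≡ 29; y = λ·(14 - 29) - 61 ≡ 46. → (29, 46)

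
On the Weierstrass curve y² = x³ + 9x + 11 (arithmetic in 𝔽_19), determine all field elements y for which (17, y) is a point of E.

x³ + 9x + 11 = 5077 ≡ 4 (mod 19).
Square roots of 4 mod 19: 2 and 17 (since 2² = 4 ≡ 4).

2, 17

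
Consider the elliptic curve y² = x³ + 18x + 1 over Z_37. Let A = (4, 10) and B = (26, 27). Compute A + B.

(4, 10) + (26, 27). λ = (27 - 10)/(26 - 4) ≡ 17/22 mod 37. 22⁻¹ ≡ 32 (mod 37) since 22·32 = 704 ≡ 1, so λ ≡ 26.
  x = λ² - 4 - 26 = 676 - 30 ≡ 17; y = λ·(4 - 17) - 10 ≡ 22. → (17, 22)

(17, 22)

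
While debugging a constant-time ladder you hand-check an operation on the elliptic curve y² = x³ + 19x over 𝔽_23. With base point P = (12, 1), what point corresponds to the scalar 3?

Repeated addition: build up to 3P.
2P: tangent at (12, 1): λ = (3·12² + 19)/(2·1) ≡ 14/2. 2⁻¹ ≡ 12 (mod 23) since 2·12 = 24 ≡ 1, so λ ≡ 14·12 ≡ 7.
  x = λ² - 12 - 12 = 49 - 24 ≡ 2; y = λ·(12 - 2) - 1 ≡ 0. → (2, 0)
3P: (2, 0) + (12, 1). λ = (1 - 0)/(12 - 2) ≡ 1/10 mod 23. 10⁻¹ ≡ 7 (mod 23), so λ ≡ 7.
  x = λ² - 2 - 12 = 49 - 14 ≡ 12; y = λ·(2 - 12) - 0 ≡ 22. → (12, 22)

(12, 22)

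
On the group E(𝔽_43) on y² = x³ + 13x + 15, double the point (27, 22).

(38, 30)

tangent at (27, 22): λ = (3·27² + 13)/(2·22) ≡ 7/1. 1⁻¹ ≡ 1 (mod 43), so λ ≡ 7·1 ≡ 7.
  x = λ² - 27 - 27 = 49 - 54 ≡ 38; y = λ·(27 - 38) - 22 ≡ 30. → (38, 30)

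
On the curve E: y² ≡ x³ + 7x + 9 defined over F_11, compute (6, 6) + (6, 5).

The two points share x = 6 and their y-coordinates satisfy 6 + 5 ≡ 0 (mod 11), so they are inverses. Their sum is O.

O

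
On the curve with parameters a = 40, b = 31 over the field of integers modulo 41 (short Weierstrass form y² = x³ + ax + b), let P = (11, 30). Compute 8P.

Repeated addition: build up to 8P.
2P: tangent at (11, 30): λ = (3·11² + 40)/(2·30) ≡ 34/19. 19⁻¹ ≡ 13 (mod 41) since 19·13 = 247 ≡ 1, so λ ≡ 34·13 ≡ 32.
  x = λ² - 11 - 11 = 1024 - 22 ≡ 18; y = λ·(11 - 18) - 30 ≡ 33. → (18, 33)
3P: (18, 33) + (11, 30). λ = (30 - 33)/(11 - 18) ≡ 38/34 mod 41. 34⁻¹ ≡ 35 (mod 41) since 34·35 = 1190 ≡ 1, so λ ≡ 18.
  x = λ² - 18 - 11 = 324 - 29 ≡ 8; y = λ·(18 - 8) - 33 ≡ 24. → (8, 24)
4P: (8, 24) + (11, 30). λ = (30 - 24)/(11 - 8) ≡ 6/3 mod 41. 3⁻¹ ≡ 14 (mod 41) since 3·14 = 42 ≡ 1, so λ ≡ 2.
  x = λ² - 8 - 11 = 4 - 19 ≡ 26; y = λ·(8 - 26) - 24 ≡ 22. → (26, 22)
5P: (26, 22) + (11, 30). λ = (30 - 22)/(11 - 26) ≡ 8/26 mod 41. 26⁻¹ ≡ 30 (mod 41) since 26·30 = 780 ≡ 1, so λ ≡ 35.
  x = λ² - 26 - 11 = 1225 - 37 ≡ 40; y = λ·(26 - 40) - 22 ≡ 21. → (40, 21)
6P: (40, 21) + (11, 30). λ = (30 - 21)/(11 - 40) ≡ 9/12 mod 41. 12⁻¹ ≡ 24 (mod 41), so λ ≡ 11.
  x = λ² - 40 - 11 = 121 - 51 ≡ 29; y = λ·(40 - 29) - 21 ≡ 18. → (29, 18)
7P: (29, 18) + (11, 30). λ = (30 - 18)/(11 - 29) ≡ 12/23 mod 41. 23⁻¹ ≡ 25 (mod 41), so λ ≡ 13.
  x = λ² - 29 - 11 = 169 - 40 ≡ 6; y = λ·(29 - 6) - 18 ≡ 35. → (6, 35)
8P: (6, 35) + (11, 30). λ = (30 - 35)/(11 - 6) ≡ 36/5 mod 41. 5⁻¹ ≡ 33 (mod 41), so λ ≡ 40.
  x = λ² - 6 - 11 = 1600 - 17 ≡ 25; y = λ·(6 - 25) - 35 ≡ 25. → (25, 25)

(25, 25)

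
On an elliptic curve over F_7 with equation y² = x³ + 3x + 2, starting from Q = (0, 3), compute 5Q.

Double-and-add on 5 = (101)₂. Start with Q = (0, 3) for the leading 1-bit.
double: tangent at (0, 3): λ = (3·0² + 3)/(2·3) ≡ 3/6. 6⁻¹ ≡ 6 (mod 7) since 6·6 = 36 ≡ 1, so λ ≡ 3·6 ≡ 4.
  x = λ² - 0 - 0 = 16 - 0 ≡ 2; y = λ·(0 - 2) - 3 ≡ 3. → (2, 3)
double: tangent at (2, 3): λ = (3·2² + 3)/(2·3) ≡ 1/6. 6⁻¹ ≡ 6 (mod 7), so λ ≡ 1·6 ≡ 6.
  x = λ² - 2 - 2 = 36 - 4 ≡ 4; y = λ·(2 - 4) - 3 ≡ 6. → (4, 6)
add Q: (4, 6) + (0, 3). λ = (3 - 6)/(0 - 4) ≡ 4/3 mod 7. 3⁻¹ ≡ 5 (mod 7) since 3·5 = 15 ≡ 1, so λ ≡ 6.
  x = λ² - 4 - 0 = 36 - 4 ≡ 4; y = λ·(4 - 4) - 6 ≡ 1. → (4, 1)

(4, 1)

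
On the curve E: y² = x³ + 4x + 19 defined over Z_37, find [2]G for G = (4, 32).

(22, 32)

tangent at (4, 32): λ = (3·4² + 4)/(2·32) ≡ 15/27. 27⁻¹ ≡ 11 (mod 37) since 27·11 = 297 ≡ 1, so λ ≡ 15·11 ≡ 17.
  x = λ² - 4 - 4 = 289 - 8 ≡ 22; y = λ·(4 - 22) - 32 ≡ 32. → (22, 32)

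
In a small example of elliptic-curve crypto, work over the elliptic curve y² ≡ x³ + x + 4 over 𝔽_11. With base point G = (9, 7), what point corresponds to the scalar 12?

(3, 1)

Repeated addition: build up to 12G.
2G: tangent at (9, 7): λ = (3·9² + 1)/(2·7) ≡ 2/3. 3⁻¹ ≡ 4 (mod 11), so λ ≡ 2·4 ≡ 8.
  x = λ² - 9 - 9 = 64 - 18 ≡ 2; y = λ·(9 - 2) - 7 ≡ 5. → (2, 5)
3G: (2, 5) + (9, 7). λ = (7 - 5)/(9 - 2) ≡ 2/7 mod 11. 7⁻¹ ≡ 8 (mod 11), so λ ≡ 5.
  x = λ² - 2 - 9 = 25 - 11 ≡ 3; y = λ·(2 - 3) - 5 ≡ 1. → (3, 1)
4G: (3, 1) + (9, 7). λ = (7 - 1)/(9 - 3) ≡ 6/6 mod 11. 6⁻¹ ≡ 2 (mod 11), so λ ≡ 1.
  x = λ² - 3 - 9 = 1 - 12 ≡ 0; y = λ·(3 - 0) - 1 ≡ 2. → (0, 2)
5G: (0, 2) + (9, 7). λ = (7 - 2)/(9 - 0) ≡ 5/9 mod 11. 9⁻¹ ≡ 5 (mod 11), so λ ≡ 3.
  x = λ² - 0 - 9 = 9 - 9 ≡ 0; y = λ·(0 - 0) - 2 ≡ 9. → (0, 9)
6G: (0, 9) + (9, 7). λ = (7 - 9)/(9 - 0) ≡ 9/9 mod 11. 9⁻¹ ≡ 5 (mod 11), so λ ≡ 1.
  x = λ² - 0 - 9 = 1 - 9 ≡ 3; y = λ·(0 - 3) - 9 ≡ 10. → (3, 10)
7G: (3, 10) + (9, 7). λ = (7 - 10)/(9 - 3) ≡ 8/6 mod 11. 6⁻¹ ≡ 2 (mod 11) since 6·2 = 12 ≡ 1, so λ ≡ 5.
  x = λ² - 3 - 9 = 25 - 12 ≡ 2; y = λ·(3 - 2) - 10 ≡ 6. → (2, 6)
8G: (2, 6) + (9, 7). λ = (7 - 6)/(9 - 2) ≡ 1/7 mod 11. 7⁻¹ ≡ 8 (mod 11), so λ ≡ 8.
  x = λ² - 2 - 9 = 64 - 11 ≡ 9; y = λ·(2 - 9) - 6 ≡ 4. → (9, 4)
9G: (9, 4) + (9, 7): same x and y₁ ≡ -y₂, so the sum is the point at infinity.
10G: the point at infinity + (9, 7) = (9, 7) (identity).
11G: tangent at (9, 7): λ = (3·9² + 1)/(2·7) ≡ 2/3. 3⁻¹ ≡ 4 (mod 11) since 3·4 = 12 ≡ 1, so λ ≡ 2·4 ≡ 8.
  x = λ² - 9 - 9 = 64 - 18 ≡ 2; y = λ·(9 - 2) - 7 ≡ 5. → (2, 5)
12G: (2, 5) + (9, 7). λ = (7 - 5)/(9 - 2) ≡ 2/7 mod 11. 7⁻¹ ≡ 8 (mod 11), so λ ≡ 5.
  x = λ² - 2 - 9 = 25 - 11 ≡ 3; y = λ·(2 - 3) - 5 ≡ 1. → (3, 1)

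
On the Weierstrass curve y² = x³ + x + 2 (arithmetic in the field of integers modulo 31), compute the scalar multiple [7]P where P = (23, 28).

(23, 3)

Double-and-add on 7 = (111)₂. Start with P = (23, 28) for the leading 1-bit.
double: tangent at (23, 28): λ = (3·23² + 1)/(2·28) ≡ 7/25. 25⁻¹ ≡ 5 (mod 31), so λ ≡ 7·5 ≡ 4.
  x = λ² - 23 - 23 = 16 - 46 ≡ 1; y = λ·(23 - 1) - 28 ≡ 29. → (1, 29)
add P: (1, 29) + (23, 28). λ = (28 - 29)/(23 - 1) ≡ 30/22 mod 31. 22⁻¹ ≡ 24 (mod 31), so λ ≡ 7.
  x = λ² - 1 - 23 = 49 - 24 ≡ 25; y = λ·(1 - 25) - 29 ≡ 20. → (25, 20)
double: tangent at (25, 20): λ = (3·25² + 1)/(2·20) ≡ 16/9. 9⁻¹ ≡ 7 (mod 31), so λ ≡ 16·7 ≡ 19.
  x = λ² - 25 - 25 = 361 - 50 ≡ 1; y = λ·(25 - 1) - 20 ≡ 2. → (1, 2)
add P: (1, 2) + (23, 28). λ = (28 - 2)/(23 - 1) ≡ 26/22 mod 31. 22⁻¹ ≡ 24 (mod 31), so λ ≡ 4.
  x = λ² - 1 - 23 = 16 - 24 ≡ 23; y = λ·(1 - 23) - 2 ≡ 3. → (23, 3)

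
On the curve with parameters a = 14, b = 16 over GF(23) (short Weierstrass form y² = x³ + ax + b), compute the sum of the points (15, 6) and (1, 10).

(16, 14)

(15, 6) + (1, 10). λ = (10 - 6)/(1 - 15) ≡ 4/9 mod 23. 9⁻¹ ≡ 18 (mod 23), so λ ≡ 3.
  x = λ² - 15 - 1 = 9 - 16 ≡ 16; y = λ·(15 - 16) - 6 ≡ 14. → (16, 14)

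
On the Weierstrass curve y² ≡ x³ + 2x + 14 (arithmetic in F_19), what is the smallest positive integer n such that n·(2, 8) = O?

7

2P: tangent at (2, 8): λ = (3·2² + 2)/(2·8) ≡ 14/16. 16⁻¹ ≡ 6 (mod 19), so λ ≡ 14·6 ≡ 8.
  x = λ² - 2 - 2 = 64 - 4 ≡ 3; y = λ·(2 - 3) - 8 ≡ 3. → (3, 3)
3P: (3, 3) + (2, 8). λ = (8 - 3)/(2 - 3) ≡ 5/18 mod 19. 18⁻¹ ≡ 18 (mod 19) since 18·18 = 324 ≡ 1, so λ ≡ 14.
  x = λ² - 3 - 2 = 196 - 5 ≡ 1; y = λ·(3 - 1) - 3 ≡ 6. → (1, 6)
4P: (1, 6) + (2, 8). λ = (8 - 6)/(2 - 1) ≡ 2/1 mod 19. 1⁻¹ ≡ 1 (mod 19), so λ ≡ 2.
  x = λ² - 1 - 2 = 4 - 3 ≡ 1; y = λ·(1 - 1) - 6 ≡ 13. → (1, 13)
5P: (1, 13) + (2, 8). λ = (8 - 13)/(2 - 1) ≡ 14/1 mod 19. 1⁻¹ ≡ 1 (mod 19), so λ ≡ 14.
  x = λ² - 1 - 2 = 196 - 3 ≡ 3; y = λ·(1 - 3) - 13 ≡ 16. → (3, 16)
6P: (3, 16) + (2, 8). λ = (8 - 16)/(2 - 3) ≡ 11/18 mod 19. 18⁻¹ ≡ 18 (mod 19) since 18·18 = 324 ≡ 1, so λ ≡ 8.
  x = λ² - 3 - 2 = 64 - 5 ≡ 2; y = λ·(3 - 2) - 16 ≡ 11. → (2, 11)
7P: (2, 11) + (2, 8): same x and y₁ ≡ -y₂, so the sum is O.
7P = O, so the order is 7.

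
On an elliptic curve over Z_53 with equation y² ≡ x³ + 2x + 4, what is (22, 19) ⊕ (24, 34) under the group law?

(22, 19) + (24, 34). λ = (34 - 19)/(24 - 22) ≡ 15/2 mod 53. 2⁻¹ ≡ 27 (mod 53), so λ ≡ 34.
  x = λ² - 22 - 24 = 1156 - 46 ≡ 50; y = λ·(22 - 50) - 19 ≡ 36. → (50, 36)

(50, 36)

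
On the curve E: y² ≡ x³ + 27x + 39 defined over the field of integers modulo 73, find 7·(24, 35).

(40, 21)

Write P = (24, 35).
Repeated addition: build up to 7P.
2P: tangent at (24, 35): λ = (3·24² + 27)/(2·35) ≡ 3/70. 70⁻¹ ≡ 24 (mod 73), so λ ≡ 3·24 ≡ 72.
  x = λ² - 24 - 24 = 5184 - 48 ≡ 26; y = λ·(24 - 26) - 35 ≡ 40. → (26, 40)
3P: (26, 40) + (24, 35). λ = (35 - 40)/(24 - 26) ≡ 68/71 mod 73. 71⁻¹ ≡ 36 (mod 73), so λ ≡ 39.
  x = λ² - 26 - 24 = 1521 - 50 ≡ 11; y = λ·(26 - 11) - 40 ≡ 34. → (11, 34)
4P: (11, 34) + (24, 35). λ = (35 - 34)/(24 - 11) ≡ 1/13 mod 73. 13⁻¹ ≡ 45 (mod 73) since 13·45 = 585 ≡ 1, so λ ≡ 45.
  x = λ² - 11 - 24 = 2025 - 35 ≡ 19; y = λ·(11 - 19) - 34 ≡ 44. → (19, 44)
5P: (19, 44) + (24, 35). λ = (35 - 44)/(24 - 19) ≡ 64/5 mod 73. 5⁻¹ ≡ 44 (mod 73), so λ ≡ 42.
  x = λ² - 19 - 24 = 1764 - 43 ≡ 42; y = λ·(19 - 42) - 44 ≡ 12. → (42, 12)
6P: (42, 12) + (24, 35). λ = (35 - 12)/(24 - 42) ≡ 23/55 mod 73. 55⁻¹ ≡ 4 (mod 73), so λ ≡ 19.
  x = λ² - 42 - 24 = 361 - 66 ≡ 3; y = λ·(42 - 3) - 12 ≡ 72. → (3, 72)
7P: (3, 72) + (24, 35). λ = (35 - 72)/(24 - 3) ≡ 36/21 mod 73. 21⁻¹ ≡ 7 (mod 73), so λ ≡ 33.
  x = λ² - 3 - 24 = 1089 - 27 ≡ 40; y = λ·(3 - 40) - 72 ≡ 21. → (40, 21)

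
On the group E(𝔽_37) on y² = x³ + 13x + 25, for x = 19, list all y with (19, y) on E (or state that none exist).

x³ + 13x + 25 = 7131 ≡ 27 (mod 37).
Square roots of 27 mod 37: 8 and 29 (since 8² = 64 ≡ 27).

8, 29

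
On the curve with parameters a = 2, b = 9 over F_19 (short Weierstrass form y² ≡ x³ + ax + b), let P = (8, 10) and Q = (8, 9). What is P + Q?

O

The two points share x = 8 and their y-coordinates satisfy 10 + 9 ≡ 0 (mod 19), so they are inverses. Their sum is O.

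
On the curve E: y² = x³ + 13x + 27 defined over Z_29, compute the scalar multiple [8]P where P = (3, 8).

Double-and-add on 8 = (1000)₂. Start with P = (3, 8) for the leading 1-bit.
double: tangent at (3, 8): λ = (3·3² + 13)/(2·8) ≡ 11/16. 16⁻¹ ≡ 20 (mod 29), so λ ≡ 11·20 ≡ 17.
  x = λ² - 3 - 3 = 289 - 6 ≡ 22; y = λ·(3 - 22) - 8 ≡ 17. → (22, 17)
double: tangent at (22, 17): λ = (3·22² + 13)/(2·17) ≡ 15/5. 5⁻¹ ≡ 6 (mod 29), so λ ≡ 15·6 ≡ 3.
  x = λ² - 22 - 22 = 9 - 44 ≡ 23; y = λ·(22 - 23) - 17 ≡ 9. → (23, 9)
double: tangent at (23, 9): λ = (3·23² + 13)/(2·9) ≡ 5/18. 18⁻¹ ≡ 21 (mod 29), so λ ≡ 5·21 ≡ 18.
  x = λ² - 23 - 23 = 324 - 46 ≡ 17; y = λ·(23 - 17) - 9 ≡ 12. → (17, 12)

(17, 12)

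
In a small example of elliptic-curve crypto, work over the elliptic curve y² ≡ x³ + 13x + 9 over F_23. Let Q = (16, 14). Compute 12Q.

Double-and-add on 12 = (1100)₂. Start with Q = (16, 14) for the leading 1-bit.
double: tangent at (16, 14): λ = (3·16² + 13)/(2·14) ≡ 22/5. 5⁻¹ ≡ 14 (mod 23), so λ ≡ 22·14 ≡ 9.
  x = λ² - 16 - 16 = 81 - 32 ≡ 3; y = λ·(16 - 3) - 14 ≡ 11. → (3, 11)
add Q: (3, 11) + (16, 14). λ = (14 - 11)/(16 - 3) ≡ 3/13 mod 23. 13⁻¹ ≡ 16 (mod 23), so λ ≡ 2.
  x = λ² - 3 - 16 = 4 - 19 ≡ 8; y = λ·(3 - 8) - 11 ≡ 2. → (8, 2)
double: tangent at (8, 2): λ = (3·8² + 13)/(2·2) ≡ 21/4. 4⁻¹ ≡ 6 (mod 23) since 4·6 = 24 ≡ 1, so λ ≡ 21·6 ≡ 11.
  x = λ² - 8 - 8 = 121 - 16 ≡ 13; y = λ·(8 - 13) - 2 ≡ 12. → (13, 12)
double: tangent at (13, 12): λ = (3·13² + 13)/(2·12) ≡ 14/1. 1⁻¹ ≡ 1 (mod 23) since 1·1 = 1 ≡ 1, so λ ≡ 14·1 ≡ 14.
  x = λ² - 13 - 13 = 196 - 26 ≡ 9; y = λ·(13 - 9) - 12 ≡ 21. → (9, 21)

(9, 21)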